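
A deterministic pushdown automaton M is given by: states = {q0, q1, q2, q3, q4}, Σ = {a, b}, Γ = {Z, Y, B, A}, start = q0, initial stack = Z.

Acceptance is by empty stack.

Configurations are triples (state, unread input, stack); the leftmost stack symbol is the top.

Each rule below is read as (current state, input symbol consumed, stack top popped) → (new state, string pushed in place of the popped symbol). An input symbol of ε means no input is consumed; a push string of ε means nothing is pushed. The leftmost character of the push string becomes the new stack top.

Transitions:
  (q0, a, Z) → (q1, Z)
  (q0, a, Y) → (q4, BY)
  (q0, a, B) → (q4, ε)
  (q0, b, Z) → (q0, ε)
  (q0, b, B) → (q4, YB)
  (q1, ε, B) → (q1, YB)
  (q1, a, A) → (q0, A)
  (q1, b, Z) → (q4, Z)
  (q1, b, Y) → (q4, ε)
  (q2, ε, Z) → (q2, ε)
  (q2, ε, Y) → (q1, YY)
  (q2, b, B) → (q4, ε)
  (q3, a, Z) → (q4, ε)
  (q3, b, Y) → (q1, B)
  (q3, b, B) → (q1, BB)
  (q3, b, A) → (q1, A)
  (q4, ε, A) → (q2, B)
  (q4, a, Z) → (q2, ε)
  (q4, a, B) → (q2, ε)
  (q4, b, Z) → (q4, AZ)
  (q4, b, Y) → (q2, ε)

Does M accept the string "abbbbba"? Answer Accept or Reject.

Accept

(q0, abbbbba, Z)
  read a, top Z: go to q1, push Z → (q1, bbbbba, Z)
  read b, top Z: go to q4, push Z → (q4, bbbba, Z)
  read b, top Z: go to q4, push AZ → (q4, bbba, AZ)
  ε-move, top A: go to q2, push B → (q2, bbba, BZ)
  read b, top B: go to q4, push ε → (q4, bba, Z)
  read b, top Z: go to q4, push AZ → (q4, ba, AZ)
  ε-move, top A: go to q2, push B → (q2, ba, BZ)
  read b, top B: go to q4, push ε → (q4, a, Z)
  read a, top Z: go to q2, push ε → (q2, ε, ε)
All input consumed and the stack is empty.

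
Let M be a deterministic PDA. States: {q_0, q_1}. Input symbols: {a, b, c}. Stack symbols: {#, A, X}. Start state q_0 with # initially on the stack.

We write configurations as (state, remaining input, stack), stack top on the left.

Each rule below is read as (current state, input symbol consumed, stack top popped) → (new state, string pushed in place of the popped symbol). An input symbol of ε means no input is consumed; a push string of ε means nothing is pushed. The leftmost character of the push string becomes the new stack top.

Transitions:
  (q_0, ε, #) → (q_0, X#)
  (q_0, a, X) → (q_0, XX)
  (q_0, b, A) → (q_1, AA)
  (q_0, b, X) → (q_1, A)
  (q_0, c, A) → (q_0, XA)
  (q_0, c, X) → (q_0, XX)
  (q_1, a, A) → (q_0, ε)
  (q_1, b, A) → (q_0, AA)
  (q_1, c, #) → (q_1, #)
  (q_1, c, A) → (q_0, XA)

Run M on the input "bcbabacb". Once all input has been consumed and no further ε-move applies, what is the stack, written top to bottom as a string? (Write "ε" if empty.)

(q_0, bcbabacb, #) ⊢ (q_0, bcbabacb, X#) ⊢ (q_1, cbabacb, A#) ⊢ (q_0, babacb, XA#) ⊢ (q_1, abacb, AA#) ⊢ (q_0, bacb, A#) ⊢ (q_1, acb, AA#) ⊢ (q_0, cb, A#) ⊢ (q_0, b, XA#) ⊢ (q_1, ε, AA#)
All input consumed in state q_1 with stack AA#.

AA#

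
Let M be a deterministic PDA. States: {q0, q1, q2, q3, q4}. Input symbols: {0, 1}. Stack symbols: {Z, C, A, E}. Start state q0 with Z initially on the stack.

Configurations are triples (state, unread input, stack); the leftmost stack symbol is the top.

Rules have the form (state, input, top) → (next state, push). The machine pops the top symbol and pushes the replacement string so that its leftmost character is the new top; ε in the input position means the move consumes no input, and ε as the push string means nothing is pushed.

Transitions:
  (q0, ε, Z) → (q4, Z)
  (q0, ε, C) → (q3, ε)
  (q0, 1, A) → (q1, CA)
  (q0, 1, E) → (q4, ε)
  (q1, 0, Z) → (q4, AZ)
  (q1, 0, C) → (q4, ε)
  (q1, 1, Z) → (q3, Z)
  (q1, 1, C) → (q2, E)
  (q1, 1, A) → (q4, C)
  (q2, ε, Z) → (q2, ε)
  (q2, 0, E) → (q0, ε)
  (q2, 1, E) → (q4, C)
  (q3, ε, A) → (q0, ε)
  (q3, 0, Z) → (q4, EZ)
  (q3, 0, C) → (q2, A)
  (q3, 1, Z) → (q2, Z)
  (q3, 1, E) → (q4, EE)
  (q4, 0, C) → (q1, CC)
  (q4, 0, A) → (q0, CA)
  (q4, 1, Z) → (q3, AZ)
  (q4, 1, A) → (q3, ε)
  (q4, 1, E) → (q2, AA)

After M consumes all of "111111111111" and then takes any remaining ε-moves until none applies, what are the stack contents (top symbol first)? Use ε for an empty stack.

Z

(q0, 111111111111, Z) ⊢ (q4, 111111111111, Z) ⊢ (q3, 11111111111, AZ) ⊢ (q0, 11111111111, Z) ⊢ (q4, 11111111111, Z) ⊢ (q3, 1111111111, AZ) ⊢ (q0, 1111111111, Z) ⊢ (q4, 1111111111, Z) ⊢ (q3, 111111111, AZ) ⊢ (q0, 111111111, Z) ⊢ (q4, 111111111, Z) ⊢ (q3, 11111111, AZ) ⊢ (q0, 11111111, Z) ⊢ (q4, 11111111, Z) ⊢ (q3, 1111111, AZ) ⊢ (q0, 1111111, Z) ⊢ (q4, 1111111, Z) ⊢ (q3, 111111, AZ) ⊢ (q0, 111111, Z) ⊢ (q4, 111111, Z) ⊢ (q3, 11111, AZ) ⊢ (q0, 11111, Z) ⊢ (q4, 11111, Z) ⊢ (q3, 1111, AZ) ⊢ (q0, 1111, Z) ⊢ (q4, 1111, Z) ⊢ (q3, 111, AZ) ⊢ (q0, 111, Z) ⊢ (q4, 111, Z) ⊢ (q3, 11, AZ) ⊢ (q0, 11, Z) ⊢ (q4, 11, Z) ⊢ (q3, 1, AZ) ⊢ (q0, 1, Z) ⊢ (q4, 1, Z) ⊢ (q3, ε, AZ) ⊢ (q0, ε, Z) ⊢ (q4, ε, Z)
All input consumed in state q4 with stack Z.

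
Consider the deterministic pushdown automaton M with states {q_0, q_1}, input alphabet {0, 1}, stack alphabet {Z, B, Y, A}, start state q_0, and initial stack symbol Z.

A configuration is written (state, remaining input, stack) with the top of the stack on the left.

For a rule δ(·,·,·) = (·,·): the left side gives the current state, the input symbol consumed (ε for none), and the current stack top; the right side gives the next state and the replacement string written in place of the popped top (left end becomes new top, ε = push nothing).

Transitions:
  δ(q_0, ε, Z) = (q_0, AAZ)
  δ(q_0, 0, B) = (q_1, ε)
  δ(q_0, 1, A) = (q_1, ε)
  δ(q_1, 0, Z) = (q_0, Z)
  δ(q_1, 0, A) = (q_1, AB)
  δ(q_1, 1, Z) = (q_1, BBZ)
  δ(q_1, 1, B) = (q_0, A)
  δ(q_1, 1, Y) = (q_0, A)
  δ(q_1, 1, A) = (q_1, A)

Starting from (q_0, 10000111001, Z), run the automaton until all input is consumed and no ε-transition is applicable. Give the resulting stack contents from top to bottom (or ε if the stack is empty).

(q_0, 10000111001, Z) ⊢ (q_0, 10000111001, AAZ) ⊢ (q_1, 0000111001, AZ) ⊢ (q_1, 000111001, ABZ) ⊢ (q_1, 00111001, ABBZ) ⊢ (q_1, 0111001, ABBBZ) ⊢ (q_1, 111001, ABBBBZ) ⊢ (q_1, 11001, ABBBBZ) ⊢ (q_1, 1001, ABBBBZ) ⊢ (q_1, 001, ABBBBZ) ⊢ (q_1, 01, ABBBBBZ) ⊢ (q_1, 1, ABBBBBBZ) ⊢ (q_1, ε, ABBBBBBZ)
All input consumed in state q_1 with stack ABBBBBBZ.

ABBBBBBZ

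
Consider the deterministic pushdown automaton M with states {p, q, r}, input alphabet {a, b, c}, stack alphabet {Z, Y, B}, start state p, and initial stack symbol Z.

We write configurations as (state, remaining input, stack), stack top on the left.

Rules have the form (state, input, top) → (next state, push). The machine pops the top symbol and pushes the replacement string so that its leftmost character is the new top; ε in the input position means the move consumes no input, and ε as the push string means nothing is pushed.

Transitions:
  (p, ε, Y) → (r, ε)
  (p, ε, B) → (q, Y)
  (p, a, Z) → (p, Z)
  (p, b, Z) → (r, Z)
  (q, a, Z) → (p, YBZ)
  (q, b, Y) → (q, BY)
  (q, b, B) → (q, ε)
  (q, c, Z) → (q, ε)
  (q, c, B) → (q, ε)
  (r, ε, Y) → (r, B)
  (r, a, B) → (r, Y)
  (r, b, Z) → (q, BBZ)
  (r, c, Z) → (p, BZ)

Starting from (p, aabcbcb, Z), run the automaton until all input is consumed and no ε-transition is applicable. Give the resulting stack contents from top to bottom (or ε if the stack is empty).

BYZ

(p, aabcbcb, Z)
  read a, top Z: go to p, push Z → (p, abcbcb, Z)
  read a, top Z: go to p, push Z → (p, bcbcb, Z)
  read b, top Z: go to r, push Z → (r, cbcb, Z)
  read c, top Z: go to p, push BZ → (p, bcb, BZ)
  ε-move, top B: go to q, push Y → (q, bcb, YZ)
  read b, top Y: go to q, push BY → (q, cb, BYZ)
  read c, top B: go to q, push ε → (q, b, YZ)
  read b, top Y: go to q, push BY → (q, ε, BYZ)
All input consumed in state q with stack BYZ.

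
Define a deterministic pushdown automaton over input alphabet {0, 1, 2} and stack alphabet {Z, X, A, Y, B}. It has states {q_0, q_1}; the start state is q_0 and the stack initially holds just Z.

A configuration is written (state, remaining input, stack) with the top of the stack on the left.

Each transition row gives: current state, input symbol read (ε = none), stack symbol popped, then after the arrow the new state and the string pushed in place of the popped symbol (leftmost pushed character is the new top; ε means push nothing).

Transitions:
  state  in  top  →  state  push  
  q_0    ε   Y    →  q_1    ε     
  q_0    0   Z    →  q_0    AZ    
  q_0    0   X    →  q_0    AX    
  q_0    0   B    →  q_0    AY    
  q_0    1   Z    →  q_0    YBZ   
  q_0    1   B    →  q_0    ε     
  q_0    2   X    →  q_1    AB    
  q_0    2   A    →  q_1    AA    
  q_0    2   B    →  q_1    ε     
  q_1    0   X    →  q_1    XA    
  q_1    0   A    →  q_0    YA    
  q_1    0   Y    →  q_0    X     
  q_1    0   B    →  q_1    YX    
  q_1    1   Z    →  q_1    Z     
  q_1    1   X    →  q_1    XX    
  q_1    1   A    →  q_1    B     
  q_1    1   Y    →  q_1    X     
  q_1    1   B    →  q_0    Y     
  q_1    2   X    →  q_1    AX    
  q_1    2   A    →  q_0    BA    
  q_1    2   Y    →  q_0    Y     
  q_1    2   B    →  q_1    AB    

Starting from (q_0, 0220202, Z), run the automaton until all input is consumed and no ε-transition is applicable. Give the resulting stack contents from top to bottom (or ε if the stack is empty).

(q_0, 0220202, Z)
  read 0, top Z: go to q_0, push AZ → (q_0, 220202, AZ)
  read 2, top A: go to q_1, push AA → (q_1, 20202, AAZ)
  read 2, top A: go to q_0, push BA → (q_0, 0202, BAAZ)
  read 0, top B: go to q_0, push AY → (q_0, 202, AYAAZ)
  read 2, top A: go to q_1, push AA → (q_1, 02, AAYAAZ)
  read 0, top A: go to q_0, push YA → (q_0, 2, YAAYAAZ)
  ε-move, top Y: go to q_1, push ε → (q_1, 2, AAYAAZ)
  read 2, top A: go to q_0, push BA → (q_0, ε, BAAYAAZ)
All input consumed in state q_0 with stack BAAYAAZ.

BAAYAAZ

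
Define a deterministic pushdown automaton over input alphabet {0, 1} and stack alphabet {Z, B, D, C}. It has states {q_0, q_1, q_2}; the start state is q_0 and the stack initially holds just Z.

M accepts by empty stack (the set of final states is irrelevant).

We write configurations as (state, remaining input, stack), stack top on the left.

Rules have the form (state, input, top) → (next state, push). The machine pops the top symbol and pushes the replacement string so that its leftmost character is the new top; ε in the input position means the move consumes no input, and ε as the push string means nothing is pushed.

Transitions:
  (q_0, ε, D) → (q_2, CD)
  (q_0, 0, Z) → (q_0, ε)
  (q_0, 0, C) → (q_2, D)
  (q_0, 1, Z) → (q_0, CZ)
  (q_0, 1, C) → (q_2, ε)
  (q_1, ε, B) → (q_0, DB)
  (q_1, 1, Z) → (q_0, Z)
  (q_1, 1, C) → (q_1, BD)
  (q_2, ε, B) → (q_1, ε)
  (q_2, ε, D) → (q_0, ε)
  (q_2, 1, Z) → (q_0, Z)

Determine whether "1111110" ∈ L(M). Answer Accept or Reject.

(q_0, 1111110, Z) ⊢ (q_0, 111110, CZ) ⊢ (q_2, 11110, Z) ⊢ (q_0, 1110, Z) ⊢ (q_0, 110, CZ) ⊢ (q_2, 10, Z) ⊢ (q_0, 0, Z) ⊢ (q_0, ε, ε)
All input consumed and the stack is empty.

Accept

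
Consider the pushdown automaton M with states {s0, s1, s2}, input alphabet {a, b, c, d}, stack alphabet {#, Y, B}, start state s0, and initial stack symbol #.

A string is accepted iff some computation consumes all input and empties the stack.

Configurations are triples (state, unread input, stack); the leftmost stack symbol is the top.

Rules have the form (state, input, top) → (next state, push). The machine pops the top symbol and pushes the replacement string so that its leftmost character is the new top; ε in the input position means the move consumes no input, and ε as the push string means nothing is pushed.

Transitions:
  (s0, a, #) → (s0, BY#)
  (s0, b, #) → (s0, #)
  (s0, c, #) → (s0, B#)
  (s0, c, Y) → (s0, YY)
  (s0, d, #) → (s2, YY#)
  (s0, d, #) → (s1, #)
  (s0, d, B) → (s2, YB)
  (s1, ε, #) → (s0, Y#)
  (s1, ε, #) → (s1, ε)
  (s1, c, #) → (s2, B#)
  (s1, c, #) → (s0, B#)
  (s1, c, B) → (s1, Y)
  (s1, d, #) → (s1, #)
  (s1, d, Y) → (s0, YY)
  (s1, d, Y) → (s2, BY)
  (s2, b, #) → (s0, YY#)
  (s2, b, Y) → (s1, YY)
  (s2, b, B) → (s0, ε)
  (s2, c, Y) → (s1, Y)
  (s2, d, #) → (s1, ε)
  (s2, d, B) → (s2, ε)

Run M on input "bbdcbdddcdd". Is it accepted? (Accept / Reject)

One accepting computation: (s0, bbdcbdddcdd, #) ⊢ (s0, bdcbdddcdd, #) ⊢ (s0, dcbdddcdd, #) ⊢ (s1, cbdddcdd, #) ⊢ (s2, bdddcdd, B#) ⊢ (s0, dddcdd, #) ⊢ (s1, ddcdd, #) ⊢ (s1, dcdd, #) ⊢ (s1, cdd, #) ⊢ (s2, dd, B#) ⊢ (s2, d, #) ⊢ (s1, ε, ε)
All input consumed and the stack is empty.

Accept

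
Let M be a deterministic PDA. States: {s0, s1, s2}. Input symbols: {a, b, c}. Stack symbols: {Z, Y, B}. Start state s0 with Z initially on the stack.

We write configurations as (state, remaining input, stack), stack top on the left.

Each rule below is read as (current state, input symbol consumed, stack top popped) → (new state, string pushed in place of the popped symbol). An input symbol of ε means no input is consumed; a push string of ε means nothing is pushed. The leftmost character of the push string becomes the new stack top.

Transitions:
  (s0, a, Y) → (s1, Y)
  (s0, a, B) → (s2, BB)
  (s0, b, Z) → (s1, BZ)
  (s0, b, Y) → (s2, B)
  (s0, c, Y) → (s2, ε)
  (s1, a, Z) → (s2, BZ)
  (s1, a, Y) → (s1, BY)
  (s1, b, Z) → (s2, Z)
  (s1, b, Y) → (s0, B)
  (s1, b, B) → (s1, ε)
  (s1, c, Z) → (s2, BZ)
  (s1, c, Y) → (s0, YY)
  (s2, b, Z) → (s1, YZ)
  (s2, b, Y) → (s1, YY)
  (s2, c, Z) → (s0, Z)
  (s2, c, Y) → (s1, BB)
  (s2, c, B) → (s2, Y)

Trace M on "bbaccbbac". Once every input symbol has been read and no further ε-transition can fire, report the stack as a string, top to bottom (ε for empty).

YZ

(s0, bbaccbbac, Z)
  read b, top Z: go to s1, push BZ → (s1, baccbbac, BZ)
  read b, top B: go to s1, push ε → (s1, accbbac, Z)
  read a, top Z: go to s2, push BZ → (s2, ccbbac, BZ)
  read c, top B: go to s2, push Y → (s2, cbbac, YZ)
  read c, top Y: go to s1, push BB → (s1, bbac, BBZ)
  read b, top B: go to s1, push ε → (s1, bac, BZ)
  read b, top B: go to s1, push ε → (s1, ac, Z)
  read a, top Z: go to s2, push BZ → (s2, c, BZ)
  read c, top B: go to s2, push Y → (s2, ε, YZ)
All input consumed in state s2 with stack YZ.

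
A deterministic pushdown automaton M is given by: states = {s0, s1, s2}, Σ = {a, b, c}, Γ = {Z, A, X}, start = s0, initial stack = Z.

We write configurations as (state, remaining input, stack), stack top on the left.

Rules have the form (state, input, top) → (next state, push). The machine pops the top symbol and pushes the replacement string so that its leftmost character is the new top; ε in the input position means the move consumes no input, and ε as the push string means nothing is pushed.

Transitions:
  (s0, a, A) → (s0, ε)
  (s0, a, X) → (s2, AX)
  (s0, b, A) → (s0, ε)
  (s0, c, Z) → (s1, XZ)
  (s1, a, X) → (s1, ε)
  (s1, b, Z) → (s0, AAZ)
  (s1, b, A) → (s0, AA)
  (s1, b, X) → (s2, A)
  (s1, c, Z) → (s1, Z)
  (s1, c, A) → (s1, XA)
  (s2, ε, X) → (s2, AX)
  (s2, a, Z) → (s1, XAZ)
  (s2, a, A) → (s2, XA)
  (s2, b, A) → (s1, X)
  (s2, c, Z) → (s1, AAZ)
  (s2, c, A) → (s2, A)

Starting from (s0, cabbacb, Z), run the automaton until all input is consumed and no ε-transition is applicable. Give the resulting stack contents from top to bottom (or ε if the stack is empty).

AZ

(s0, cabbacb, Z)
  read c, top Z: go to s1, push XZ → (s1, abbacb, XZ)
  read a, top X: go to s1, push ε → (s1, bbacb, Z)
  read b, top Z: go to s0, push AAZ → (s0, bacb, AAZ)
  read b, top A: go to s0, push ε → (s0, acb, AZ)
  read a, top A: go to s0, push ε → (s0, cb, Z)
  read c, top Z: go to s1, push XZ → (s1, b, XZ)
  read b, top X: go to s2, push A → (s2, ε, AZ)
All input consumed in state s2 with stack AZ.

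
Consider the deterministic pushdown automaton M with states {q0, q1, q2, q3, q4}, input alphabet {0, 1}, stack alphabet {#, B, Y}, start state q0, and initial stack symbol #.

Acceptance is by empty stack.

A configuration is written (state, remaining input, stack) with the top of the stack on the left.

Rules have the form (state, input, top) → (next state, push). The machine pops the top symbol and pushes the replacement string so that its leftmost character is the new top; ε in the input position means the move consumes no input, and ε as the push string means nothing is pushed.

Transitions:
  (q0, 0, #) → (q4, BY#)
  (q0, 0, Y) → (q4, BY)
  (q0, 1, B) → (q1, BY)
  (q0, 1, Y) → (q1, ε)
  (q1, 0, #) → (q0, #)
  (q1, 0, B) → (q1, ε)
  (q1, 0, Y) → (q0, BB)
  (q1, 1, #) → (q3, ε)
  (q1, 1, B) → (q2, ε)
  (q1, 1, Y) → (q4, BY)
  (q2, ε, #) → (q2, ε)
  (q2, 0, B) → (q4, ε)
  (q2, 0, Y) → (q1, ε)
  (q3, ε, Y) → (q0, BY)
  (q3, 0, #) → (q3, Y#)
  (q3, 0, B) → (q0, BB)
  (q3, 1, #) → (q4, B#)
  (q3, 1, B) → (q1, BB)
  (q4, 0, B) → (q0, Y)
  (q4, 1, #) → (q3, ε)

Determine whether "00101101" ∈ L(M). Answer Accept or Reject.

Accept

(q0, 00101101, #) ⊢ (q4, 0101101, BY#) ⊢ (q0, 101101, YY#) ⊢ (q1, 01101, Y#) ⊢ (q0, 1101, BB#) ⊢ (q1, 101, BYB#) ⊢ (q2, 01, YB#) ⊢ (q1, 1, B#) ⊢ (q2, ε, #) ⊢ (q2, ε, ε)
All input consumed and the stack is empty.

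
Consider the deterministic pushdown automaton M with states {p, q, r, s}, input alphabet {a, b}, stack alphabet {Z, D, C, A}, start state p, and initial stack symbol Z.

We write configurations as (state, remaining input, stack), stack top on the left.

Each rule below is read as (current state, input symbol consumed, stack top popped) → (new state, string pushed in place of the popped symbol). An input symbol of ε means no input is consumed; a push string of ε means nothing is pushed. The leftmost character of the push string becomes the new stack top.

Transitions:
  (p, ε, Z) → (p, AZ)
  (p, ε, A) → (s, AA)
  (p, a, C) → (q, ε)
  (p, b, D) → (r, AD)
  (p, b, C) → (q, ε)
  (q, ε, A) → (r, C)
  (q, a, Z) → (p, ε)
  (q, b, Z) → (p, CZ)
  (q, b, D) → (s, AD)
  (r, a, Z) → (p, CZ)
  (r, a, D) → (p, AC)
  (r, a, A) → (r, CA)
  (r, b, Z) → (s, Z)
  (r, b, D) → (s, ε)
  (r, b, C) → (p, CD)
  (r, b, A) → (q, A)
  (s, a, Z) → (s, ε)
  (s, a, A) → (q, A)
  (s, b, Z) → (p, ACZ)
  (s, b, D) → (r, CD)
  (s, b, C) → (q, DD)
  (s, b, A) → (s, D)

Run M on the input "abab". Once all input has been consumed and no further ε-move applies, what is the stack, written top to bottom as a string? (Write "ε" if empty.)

ADAZ

(p, abab, Z) ⊢ (p, abab, AZ) ⊢ (s, abab, AAZ) ⊢ (q, bab, AAZ) ⊢ (r, bab, CAZ) ⊢ (p, ab, CDAZ) ⊢ (q, b, DAZ) ⊢ (s, ε, ADAZ)
All input consumed in state s with stack ADAZ.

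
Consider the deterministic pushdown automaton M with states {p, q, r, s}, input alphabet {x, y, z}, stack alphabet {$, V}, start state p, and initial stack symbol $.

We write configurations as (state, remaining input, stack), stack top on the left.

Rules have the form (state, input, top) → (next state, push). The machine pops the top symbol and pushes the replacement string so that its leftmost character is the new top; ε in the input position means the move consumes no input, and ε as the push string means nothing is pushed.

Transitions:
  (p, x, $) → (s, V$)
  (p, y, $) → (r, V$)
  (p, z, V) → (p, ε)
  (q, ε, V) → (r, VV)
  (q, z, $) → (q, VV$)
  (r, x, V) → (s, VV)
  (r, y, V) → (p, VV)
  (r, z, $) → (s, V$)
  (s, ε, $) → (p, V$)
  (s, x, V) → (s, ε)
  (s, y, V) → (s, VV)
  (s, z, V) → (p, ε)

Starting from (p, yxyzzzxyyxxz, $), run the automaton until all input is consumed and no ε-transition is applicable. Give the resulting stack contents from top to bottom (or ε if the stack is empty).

(p, yxyzzzxyyxxz, $)
  read y, top $: go to r, push V$ → (r, xyzzzxyyxxz, V$)
  read x, top V: go to s, push VV → (s, yzzzxyyxxz, VV$)
  read y, top V: go to s, push VV → (s, zzzxyyxxz, VVV$)
  read z, top V: go to p, push ε → (p, zzxyyxxz, VV$)
  read z, top V: go to p, push ε → (p, zxyyxxz, V$)
  read z, top V: go to p, push ε → (p, xyyxxz, $)
  read x, top $: go to s, push V$ → (s, yyxxz, V$)
  read y, top V: go to s, push VV → (s, yxxz, VV$)
  read y, top V: go to s, push VV → (s, xxz, VVV$)
  read x, top V: go to s, push ε → (s, xz, VV$)
  read x, top V: go to s, push ε → (s, z, V$)
  read z, top V: go to p, push ε → (p, ε, $)
All input consumed in state p with stack $.

$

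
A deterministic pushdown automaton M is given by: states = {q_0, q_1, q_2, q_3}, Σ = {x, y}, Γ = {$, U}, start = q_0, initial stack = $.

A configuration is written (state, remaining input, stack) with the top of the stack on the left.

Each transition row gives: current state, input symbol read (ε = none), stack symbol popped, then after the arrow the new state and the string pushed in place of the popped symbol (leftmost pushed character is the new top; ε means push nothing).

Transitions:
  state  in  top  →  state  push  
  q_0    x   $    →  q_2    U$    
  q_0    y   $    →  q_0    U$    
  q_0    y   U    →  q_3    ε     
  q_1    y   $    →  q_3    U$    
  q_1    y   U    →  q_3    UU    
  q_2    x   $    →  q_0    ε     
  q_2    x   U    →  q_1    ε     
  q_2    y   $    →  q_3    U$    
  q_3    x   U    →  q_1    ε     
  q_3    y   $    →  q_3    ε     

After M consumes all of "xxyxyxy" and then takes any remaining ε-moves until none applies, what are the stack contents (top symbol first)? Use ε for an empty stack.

(q_0, xxyxyxy, $) ⊢ (q_2, xyxyxy, U$) ⊢ (q_1, yxyxy, $) ⊢ (q_3, xyxy, U$) ⊢ (q_1, yxy, $) ⊢ (q_3, xy, U$) ⊢ (q_1, y, $) ⊢ (q_3, ε, U$)
All input consumed in state q_3 with stack U$.

U$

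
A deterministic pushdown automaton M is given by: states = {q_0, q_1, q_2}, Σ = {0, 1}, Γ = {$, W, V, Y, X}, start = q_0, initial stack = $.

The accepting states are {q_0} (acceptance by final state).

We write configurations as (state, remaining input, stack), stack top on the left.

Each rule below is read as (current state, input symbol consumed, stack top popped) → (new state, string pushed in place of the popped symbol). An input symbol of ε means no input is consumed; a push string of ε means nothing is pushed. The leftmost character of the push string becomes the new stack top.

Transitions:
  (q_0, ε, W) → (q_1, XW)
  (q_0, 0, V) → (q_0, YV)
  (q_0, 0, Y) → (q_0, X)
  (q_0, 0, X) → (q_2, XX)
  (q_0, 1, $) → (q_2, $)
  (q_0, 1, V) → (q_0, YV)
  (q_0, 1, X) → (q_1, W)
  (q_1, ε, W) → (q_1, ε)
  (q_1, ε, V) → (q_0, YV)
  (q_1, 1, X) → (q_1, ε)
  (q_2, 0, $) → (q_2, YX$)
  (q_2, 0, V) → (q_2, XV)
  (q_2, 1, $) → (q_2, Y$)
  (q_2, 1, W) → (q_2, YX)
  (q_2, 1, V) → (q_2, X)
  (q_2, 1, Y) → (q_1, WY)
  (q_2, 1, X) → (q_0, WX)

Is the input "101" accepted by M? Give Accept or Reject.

Reject

(q_0, 101, $)
  read 1, top $: go to q_2, push $ → (q_2, 01, $)
  read 0, top $: go to q_2, push YX$ → (q_2, 1, YX$)
  read 1, top Y: go to q_1, push WY → (q_1, ε, WYX$)
  ε-move, top W: go to q_1, push ε → (q_1, ε, YX$)
All input consumed; state q_1 ∉ F and no further ε-move applies.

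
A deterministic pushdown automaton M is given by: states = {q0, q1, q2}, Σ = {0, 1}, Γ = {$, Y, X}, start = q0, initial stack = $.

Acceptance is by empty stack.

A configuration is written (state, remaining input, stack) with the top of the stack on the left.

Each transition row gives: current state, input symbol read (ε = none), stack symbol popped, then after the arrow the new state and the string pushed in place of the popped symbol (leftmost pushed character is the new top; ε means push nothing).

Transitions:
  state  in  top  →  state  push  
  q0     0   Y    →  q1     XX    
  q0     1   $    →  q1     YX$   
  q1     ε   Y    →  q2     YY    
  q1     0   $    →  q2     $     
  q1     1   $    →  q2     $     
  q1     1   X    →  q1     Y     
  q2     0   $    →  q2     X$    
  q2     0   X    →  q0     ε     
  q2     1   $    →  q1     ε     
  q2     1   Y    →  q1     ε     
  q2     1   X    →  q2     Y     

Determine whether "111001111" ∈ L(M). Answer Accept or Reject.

(q0, 111001111, $) ⊢ (q1, 11001111, YX$) ⊢ (q2, 11001111, YYX$) ⊢ (q1, 1001111, YX$) ⊢ (q2, 1001111, YYX$) ⊢ (q1, 001111, YX$) ⊢ (q2, 001111, YYX$)
No transition applies at (q2, 001111, YYX$); input not fully consumed.

Reject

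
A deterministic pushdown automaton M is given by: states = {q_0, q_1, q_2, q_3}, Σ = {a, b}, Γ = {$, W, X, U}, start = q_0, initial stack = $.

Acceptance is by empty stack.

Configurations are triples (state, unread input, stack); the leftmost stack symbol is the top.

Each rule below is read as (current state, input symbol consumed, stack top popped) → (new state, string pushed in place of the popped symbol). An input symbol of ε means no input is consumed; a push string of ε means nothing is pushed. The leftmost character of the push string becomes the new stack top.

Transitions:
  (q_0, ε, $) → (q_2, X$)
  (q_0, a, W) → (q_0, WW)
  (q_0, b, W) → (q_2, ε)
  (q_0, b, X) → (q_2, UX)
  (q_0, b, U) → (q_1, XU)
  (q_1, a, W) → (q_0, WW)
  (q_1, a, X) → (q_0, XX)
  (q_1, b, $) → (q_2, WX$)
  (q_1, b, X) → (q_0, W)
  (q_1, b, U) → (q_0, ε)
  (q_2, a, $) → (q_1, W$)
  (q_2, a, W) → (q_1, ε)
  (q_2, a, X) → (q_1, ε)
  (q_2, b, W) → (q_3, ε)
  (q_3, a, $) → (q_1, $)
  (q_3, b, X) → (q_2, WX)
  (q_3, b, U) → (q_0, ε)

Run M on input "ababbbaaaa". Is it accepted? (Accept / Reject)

Reject

(q_0, ababbbaaaa, $)
  ε-move, top $: go to q_2, push X$ → (q_2, ababbbaaaa, X$)
  read a, top X: go to q_1, push ε → (q_1, babbbaaaa, $)
  read b, top $: go to q_2, push WX$ → (q_2, abbbaaaa, WX$)
  read a, top W: go to q_1, push ε → (q_1, bbbaaaa, X$)
  read b, top X: go to q_0, push W → (q_0, bbaaaa, W$)
  read b, top W: go to q_2, push ε → (q_2, baaaa, $)
No transition applies at (q_2, baaaa, $); input not fully consumed.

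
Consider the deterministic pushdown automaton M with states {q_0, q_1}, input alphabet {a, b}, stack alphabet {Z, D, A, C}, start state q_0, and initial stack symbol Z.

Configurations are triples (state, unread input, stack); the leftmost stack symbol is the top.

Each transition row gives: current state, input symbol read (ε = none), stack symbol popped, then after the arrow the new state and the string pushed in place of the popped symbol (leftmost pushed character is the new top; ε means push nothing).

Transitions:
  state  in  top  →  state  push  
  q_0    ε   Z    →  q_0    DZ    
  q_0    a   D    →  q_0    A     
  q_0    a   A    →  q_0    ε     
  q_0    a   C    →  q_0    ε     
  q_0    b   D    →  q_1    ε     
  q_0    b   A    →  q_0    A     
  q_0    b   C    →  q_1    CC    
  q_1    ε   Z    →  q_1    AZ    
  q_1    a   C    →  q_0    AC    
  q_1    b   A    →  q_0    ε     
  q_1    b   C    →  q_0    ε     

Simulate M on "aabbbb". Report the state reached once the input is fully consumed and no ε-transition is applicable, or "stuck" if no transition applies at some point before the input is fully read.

(q_0, aabbbb, Z)
  ε-move, top Z: go to q_0, push DZ → (q_0, aabbbb, DZ)
  read a, top D: go to q_0, push A → (q_0, abbbb, AZ)
  read a, top A: go to q_0, push ε → (q_0, bbbb, Z)
  ε-move, top Z: go to q_0, push DZ → (q_0, bbbb, DZ)
  read b, top D: go to q_1, push ε → (q_1, bbb, Z)
  ε-move, top Z: go to q_1, push AZ → (q_1, bbb, AZ)
  read b, top A: go to q_0, push ε → (q_0, bb, Z)
  ε-move, top Z: go to q_0, push DZ → (q_0, bb, DZ)
  read b, top D: go to q_1, push ε → (q_1, b, Z)
  ε-move, top Z: go to q_1, push AZ → (q_1, b, AZ)
  read b, top A: go to q_0, push ε → (q_0, ε, Z)
  ε-move, top Z: go to q_0, push DZ → (q_0, ε, DZ)
All input consumed; M is in state q_0.

q_0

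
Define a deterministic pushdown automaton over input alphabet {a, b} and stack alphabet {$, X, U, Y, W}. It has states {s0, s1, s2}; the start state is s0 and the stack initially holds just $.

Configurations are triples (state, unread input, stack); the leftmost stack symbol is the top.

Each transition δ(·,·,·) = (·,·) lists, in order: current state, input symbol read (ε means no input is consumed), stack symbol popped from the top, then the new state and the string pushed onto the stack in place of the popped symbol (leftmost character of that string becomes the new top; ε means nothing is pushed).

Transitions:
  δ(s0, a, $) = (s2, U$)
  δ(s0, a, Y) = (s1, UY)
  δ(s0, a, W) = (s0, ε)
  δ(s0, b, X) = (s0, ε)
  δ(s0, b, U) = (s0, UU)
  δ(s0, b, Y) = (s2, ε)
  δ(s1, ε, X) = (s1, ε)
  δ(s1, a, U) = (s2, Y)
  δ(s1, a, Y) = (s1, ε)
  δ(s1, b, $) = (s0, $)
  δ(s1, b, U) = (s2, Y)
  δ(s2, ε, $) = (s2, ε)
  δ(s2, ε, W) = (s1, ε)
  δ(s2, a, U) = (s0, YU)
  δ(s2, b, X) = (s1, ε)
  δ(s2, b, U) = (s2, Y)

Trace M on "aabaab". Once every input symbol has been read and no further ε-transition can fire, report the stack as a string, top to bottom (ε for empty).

(s0, aabaab, $) ⊢ (s2, abaab, U$) ⊢ (s0, baab, YU$) ⊢ (s2, aab, U$) ⊢ (s0, ab, YU$) ⊢ (s1, b, UYU$) ⊢ (s2, ε, YYU$)
All input consumed in state s2 with stack YYU$.

YYU$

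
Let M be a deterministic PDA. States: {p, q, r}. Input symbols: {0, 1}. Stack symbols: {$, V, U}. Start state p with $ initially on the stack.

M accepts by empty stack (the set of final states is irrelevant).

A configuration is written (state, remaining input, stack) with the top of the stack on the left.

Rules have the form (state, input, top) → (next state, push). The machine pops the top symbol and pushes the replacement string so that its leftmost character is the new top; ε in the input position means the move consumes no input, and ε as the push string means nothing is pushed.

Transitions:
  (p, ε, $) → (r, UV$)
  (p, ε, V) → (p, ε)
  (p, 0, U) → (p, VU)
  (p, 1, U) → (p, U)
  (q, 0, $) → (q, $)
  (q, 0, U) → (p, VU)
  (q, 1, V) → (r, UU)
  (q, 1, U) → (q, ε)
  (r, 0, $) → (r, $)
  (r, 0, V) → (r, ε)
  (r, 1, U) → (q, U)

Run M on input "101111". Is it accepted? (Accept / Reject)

Reject

(p, 101111, $)
  ε-move, top $: go to r, push UV$ → (r, 101111, UV$)
  read 1, top U: go to q, push U → (q, 01111, UV$)
  read 0, top U: go to p, push VU → (p, 1111, VUV$)
  ε-move, top V: go to p, push ε → (p, 1111, UV$)
  read 1, top U: go to p, push U → (p, 111, UV$)
  read 1, top U: go to p, push U → (p, 11, UV$)
  read 1, top U: go to p, push U → (p, 1, UV$)
  read 1, top U: go to p, push U → (p, ε, UV$)
All input consumed; stack is UV$, not empty, and no further ε-move applies.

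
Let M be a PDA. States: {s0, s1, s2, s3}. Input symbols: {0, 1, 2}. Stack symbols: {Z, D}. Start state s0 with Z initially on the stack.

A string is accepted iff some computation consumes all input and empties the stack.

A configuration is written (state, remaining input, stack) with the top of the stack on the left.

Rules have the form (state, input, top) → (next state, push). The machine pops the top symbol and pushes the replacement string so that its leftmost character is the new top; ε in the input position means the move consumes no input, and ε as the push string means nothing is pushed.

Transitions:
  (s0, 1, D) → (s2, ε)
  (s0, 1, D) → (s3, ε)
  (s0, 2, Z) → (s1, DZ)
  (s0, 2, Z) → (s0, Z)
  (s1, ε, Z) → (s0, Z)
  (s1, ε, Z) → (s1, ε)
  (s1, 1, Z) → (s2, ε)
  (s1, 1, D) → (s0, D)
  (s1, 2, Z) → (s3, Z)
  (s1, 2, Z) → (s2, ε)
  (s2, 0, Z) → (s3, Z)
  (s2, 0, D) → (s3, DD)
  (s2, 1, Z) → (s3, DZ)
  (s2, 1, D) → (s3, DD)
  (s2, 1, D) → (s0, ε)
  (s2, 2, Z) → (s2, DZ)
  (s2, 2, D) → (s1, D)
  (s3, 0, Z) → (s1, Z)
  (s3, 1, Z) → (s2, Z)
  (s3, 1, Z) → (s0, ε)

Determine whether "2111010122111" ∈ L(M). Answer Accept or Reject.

One accepting computation: (s0, 2111010122111, Z) ⊢ (s1, 111010122111, DZ) ⊢ (s0, 11010122111, DZ) ⊢ (s3, 1010122111, Z) ⊢ (s2, 010122111, Z) ⊢ (s3, 10122111, Z) ⊢ (s2, 0122111, Z) ⊢ (s3, 122111, Z) ⊢ (s2, 22111, Z) ⊢ (s2, 2111, DZ) ⊢ (s1, 111, DZ) ⊢ (s0, 11, DZ) ⊢ (s3, 1, Z) ⊢ (s0, ε, ε)
All input consumed and the stack is empty.

Accept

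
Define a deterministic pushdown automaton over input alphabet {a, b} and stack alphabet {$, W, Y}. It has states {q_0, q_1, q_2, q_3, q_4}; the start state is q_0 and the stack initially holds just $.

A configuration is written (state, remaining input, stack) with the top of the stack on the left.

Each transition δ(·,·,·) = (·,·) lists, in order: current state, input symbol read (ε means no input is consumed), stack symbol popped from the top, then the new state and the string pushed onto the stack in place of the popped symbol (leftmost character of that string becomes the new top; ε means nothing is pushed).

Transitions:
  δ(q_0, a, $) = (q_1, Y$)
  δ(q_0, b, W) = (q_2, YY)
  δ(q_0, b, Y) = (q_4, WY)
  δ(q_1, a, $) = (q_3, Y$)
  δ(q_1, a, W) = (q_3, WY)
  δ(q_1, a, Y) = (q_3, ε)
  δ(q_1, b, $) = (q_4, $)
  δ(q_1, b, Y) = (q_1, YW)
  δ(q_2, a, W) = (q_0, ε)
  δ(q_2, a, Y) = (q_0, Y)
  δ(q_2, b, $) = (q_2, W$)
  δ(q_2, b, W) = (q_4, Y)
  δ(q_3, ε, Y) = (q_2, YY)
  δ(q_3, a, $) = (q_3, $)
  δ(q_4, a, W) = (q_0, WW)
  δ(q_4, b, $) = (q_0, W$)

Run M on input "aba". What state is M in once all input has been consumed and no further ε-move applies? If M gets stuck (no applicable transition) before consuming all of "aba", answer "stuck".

q_3

(q_0, aba, $) ⊢ (q_1, ba, Y$) ⊢ (q_1, a, YW$) ⊢ (q_3, ε, W$)
All input consumed; M is in state q_3.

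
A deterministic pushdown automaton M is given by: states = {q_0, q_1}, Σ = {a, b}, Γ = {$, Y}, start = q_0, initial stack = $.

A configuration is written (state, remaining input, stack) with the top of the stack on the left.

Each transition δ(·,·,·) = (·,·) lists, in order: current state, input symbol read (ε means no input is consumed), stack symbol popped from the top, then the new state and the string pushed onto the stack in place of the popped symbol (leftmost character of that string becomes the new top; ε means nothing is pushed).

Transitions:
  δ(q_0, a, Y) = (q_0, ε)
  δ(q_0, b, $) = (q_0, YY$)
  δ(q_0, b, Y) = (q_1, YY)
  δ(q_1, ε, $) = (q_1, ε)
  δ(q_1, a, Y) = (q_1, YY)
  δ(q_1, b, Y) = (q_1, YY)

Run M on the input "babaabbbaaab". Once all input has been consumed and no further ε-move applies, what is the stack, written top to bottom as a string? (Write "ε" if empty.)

YYYYYYYYYYY$

(q_0, babaabbbaaab, $)
  read b, top $: go to q_0, push YY$ → (q_0, abaabbbaaab, YY$)
  read a, top Y: go to q_0, push ε → (q_0, baabbbaaab, Y$)
  read b, top Y: go to q_1, push YY → (q_1, aabbbaaab, YY$)
  read a, top Y: go to q_1, push YY → (q_1, abbbaaab, YYY$)
  read a, top Y: go to q_1, push YY → (q_1, bbbaaab, YYYY$)
  read b, top Y: go to q_1, push YY → (q_1, bbaaab, YYYYY$)
  read b, top Y: go to q_1, push YY → (q_1, baaab, YYYYYY$)
  read b, top Y: go to q_1, push YY → (q_1, aaab, YYYYYYY$)
  read a, top Y: go to q_1, push YY → (q_1, aab, YYYYYYYY$)
  read a, top Y: go to q_1, push YY → (q_1, ab, YYYYYYYYY$)
  read a, top Y: go to q_1, push YY → (q_1, b, YYYYYYYYYY$)
  read b, top Y: go to q_1, push YY → (q_1, ε, YYYYYYYYYYY$)
All input consumed in state q_1 with stack YYYYYYYYYYY$.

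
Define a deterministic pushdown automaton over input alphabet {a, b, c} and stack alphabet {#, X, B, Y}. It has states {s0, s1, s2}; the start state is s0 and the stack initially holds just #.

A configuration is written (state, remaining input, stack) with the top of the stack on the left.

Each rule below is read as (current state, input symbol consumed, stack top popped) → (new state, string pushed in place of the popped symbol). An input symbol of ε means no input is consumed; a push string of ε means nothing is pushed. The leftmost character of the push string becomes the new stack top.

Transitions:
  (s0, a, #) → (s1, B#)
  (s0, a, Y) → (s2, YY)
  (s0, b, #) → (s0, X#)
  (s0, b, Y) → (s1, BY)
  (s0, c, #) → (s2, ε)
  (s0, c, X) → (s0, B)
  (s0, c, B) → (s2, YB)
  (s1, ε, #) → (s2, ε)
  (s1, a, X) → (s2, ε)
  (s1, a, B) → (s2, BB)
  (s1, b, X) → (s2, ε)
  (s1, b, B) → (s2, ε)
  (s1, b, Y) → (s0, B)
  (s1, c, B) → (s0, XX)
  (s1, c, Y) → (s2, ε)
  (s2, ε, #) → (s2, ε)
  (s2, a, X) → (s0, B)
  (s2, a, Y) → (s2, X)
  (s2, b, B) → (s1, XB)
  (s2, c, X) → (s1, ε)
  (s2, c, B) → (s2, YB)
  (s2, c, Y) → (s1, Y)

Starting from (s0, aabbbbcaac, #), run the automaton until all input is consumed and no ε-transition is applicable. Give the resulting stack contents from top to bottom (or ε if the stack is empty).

(s0, aabbbbcaac, #)
  read a, top #: go to s1, push B# → (s1, abbbbcaac, B#)
  read a, top B: go to s2, push BB → (s2, bbbbcaac, BB#)
  read b, top B: go to s1, push XB → (s1, bbbcaac, XBB#)
  read b, top X: go to s2, push ε → (s2, bbcaac, BB#)
  read b, top B: go to s1, push XB → (s1, bcaac, XBB#)
  read b, top X: go to s2, push ε → (s2, caac, BB#)
  read c, top B: go to s2, push YB → (s2, aac, YBB#)
  read a, top Y: go to s2, push X → (s2, ac, XBB#)
  read a, top X: go to s0, push B → (s0, c, BBB#)
  read c, top B: go to s2, push YB → (s2, ε, YBBB#)
All input consumed in state s2 with stack YBBB#.

YBBB#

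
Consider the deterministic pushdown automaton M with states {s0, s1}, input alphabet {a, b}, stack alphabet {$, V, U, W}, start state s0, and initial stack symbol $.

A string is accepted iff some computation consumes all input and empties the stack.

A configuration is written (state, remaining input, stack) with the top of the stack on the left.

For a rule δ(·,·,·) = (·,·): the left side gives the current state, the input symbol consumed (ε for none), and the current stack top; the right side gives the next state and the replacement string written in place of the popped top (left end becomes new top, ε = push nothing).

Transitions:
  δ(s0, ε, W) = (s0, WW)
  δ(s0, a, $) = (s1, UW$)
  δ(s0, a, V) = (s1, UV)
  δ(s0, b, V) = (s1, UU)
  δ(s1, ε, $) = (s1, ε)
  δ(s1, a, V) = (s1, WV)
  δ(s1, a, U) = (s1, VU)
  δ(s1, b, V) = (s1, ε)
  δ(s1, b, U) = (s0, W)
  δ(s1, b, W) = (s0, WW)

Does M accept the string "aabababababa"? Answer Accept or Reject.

(s0, aabababababa, $)
  read a, top $: go to s1, push UW$ → (s1, abababababa, UW$)
  read a, top U: go to s1, push VU → (s1, bababababa, VUW$)
  read b, top V: go to s1, push ε → (s1, ababababa, UW$)
  read a, top U: go to s1, push VU → (s1, babababa, VUW$)
  read b, top V: go to s1, push ε → (s1, abababa, UW$)
  read a, top U: go to s1, push VU → (s1, bababa, VUW$)
  read b, top V: go to s1, push ε → (s1, ababa, UW$)
  read a, top U: go to s1, push VU → (s1, baba, VUW$)
  read b, top V: go to s1, push ε → (s1, aba, UW$)
  read a, top U: go to s1, push VU → (s1, ba, VUW$)
  read b, top V: go to s1, push ε → (s1, a, UW$)
  read a, top U: go to s1, push VU → (s1, ε, VUW$)
All input consumed; stack is VUW$, not empty, and no further ε-move applies.

Reject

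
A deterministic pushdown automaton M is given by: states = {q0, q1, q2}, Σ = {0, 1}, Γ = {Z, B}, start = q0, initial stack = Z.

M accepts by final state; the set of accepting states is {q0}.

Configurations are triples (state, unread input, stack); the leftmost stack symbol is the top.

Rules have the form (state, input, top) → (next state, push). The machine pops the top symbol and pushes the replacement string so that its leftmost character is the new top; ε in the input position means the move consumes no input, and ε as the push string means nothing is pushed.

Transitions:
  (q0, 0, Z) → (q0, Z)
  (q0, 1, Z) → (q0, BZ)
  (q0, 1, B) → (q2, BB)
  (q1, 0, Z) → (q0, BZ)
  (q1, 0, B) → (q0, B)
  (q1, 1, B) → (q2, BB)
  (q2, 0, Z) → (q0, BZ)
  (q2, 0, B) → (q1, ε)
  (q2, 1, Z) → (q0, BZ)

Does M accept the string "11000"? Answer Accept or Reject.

Reject

(q0, 11000, Z)
  read 1, top Z: go to q0, push BZ → (q0, 1000, BZ)
  read 1, top B: go to q2, push BB → (q2, 000, BBZ)
  read 0, top B: go to q1, push ε → (q1, 00, BZ)
  read 0, top B: go to q0, push B → (q0, 0, BZ)
No transition applies at (q0, 0, BZ); input not fully consumed.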